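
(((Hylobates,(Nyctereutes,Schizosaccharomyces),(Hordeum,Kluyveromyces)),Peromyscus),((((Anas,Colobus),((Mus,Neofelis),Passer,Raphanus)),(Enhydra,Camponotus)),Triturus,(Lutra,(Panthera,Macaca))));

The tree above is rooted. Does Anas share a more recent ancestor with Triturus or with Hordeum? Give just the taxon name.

The MRCA of Anas and Triturus subtends ((((Anas,Colobus),((Mus,Neofelis),Passer,Raphanus)),(Enhydra,Camponotus)),Triturus,(Lutra,(Panthera,Macaca))) (12 taxa).
The MRCA of Anas and Hordeum is the root, subtending the entire tree (18 taxa).
The first is nested inside the second, so Anas shares a more recent common ancestor with Triturus.

Triturus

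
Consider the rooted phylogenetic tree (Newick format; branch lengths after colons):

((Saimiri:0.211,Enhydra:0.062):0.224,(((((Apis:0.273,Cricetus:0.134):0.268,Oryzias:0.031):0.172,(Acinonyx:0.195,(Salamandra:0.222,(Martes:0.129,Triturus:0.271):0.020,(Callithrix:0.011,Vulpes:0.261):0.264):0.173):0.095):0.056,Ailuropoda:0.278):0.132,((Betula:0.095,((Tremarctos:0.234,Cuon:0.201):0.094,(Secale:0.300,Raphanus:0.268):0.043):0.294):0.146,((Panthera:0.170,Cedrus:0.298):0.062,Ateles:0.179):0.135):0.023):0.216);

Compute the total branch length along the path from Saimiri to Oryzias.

1.042

The path runs Saimiri → … → MRCA → … → Oryzias; the MRCA is the root of the tree.
Branch lengths along that path: 0.211 + 0.224 + 0.216 + 0.132 + 0.056 + 0.172 + 0.031 = 1.042.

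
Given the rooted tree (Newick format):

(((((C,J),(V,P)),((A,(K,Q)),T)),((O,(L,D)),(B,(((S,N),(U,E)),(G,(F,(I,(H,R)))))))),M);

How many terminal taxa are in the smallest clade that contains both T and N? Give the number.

The MRCA of T and N is the node subtending ((((C,J),(V,P)),((A,(K,Q)),T)),((O,(L,D)),(B,(((S,N),(U,E)),(G,(F,(I,(H,R)))))))).
That clade contains 21 terminal taxa: A, B, C, D, E, F, G, H, I, J, K, L, N, O, P, Q, R, S, T, U, V.

21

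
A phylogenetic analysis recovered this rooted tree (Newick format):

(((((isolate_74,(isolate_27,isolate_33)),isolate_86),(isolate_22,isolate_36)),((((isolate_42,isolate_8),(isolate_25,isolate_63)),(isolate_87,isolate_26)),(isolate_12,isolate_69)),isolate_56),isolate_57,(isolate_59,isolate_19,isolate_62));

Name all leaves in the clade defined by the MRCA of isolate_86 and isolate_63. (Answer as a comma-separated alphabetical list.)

isolate_12, isolate_22, isolate_25, isolate_26, isolate_27, isolate_33, isolate_36, isolate_42, isolate_56, isolate_63, isolate_69, isolate_74, isolate_8, isolate_86, isolate_87

Tracing isolate_86: it sits inside ((isolate_74,(isolate_27,isolate_33)),isolate_86).
Tracing isolate_63: it sits inside (isolate_25,isolate_63).
The smallest clade enclosing both is ((((isolate_74,(isolate_27,isolate_33)),isolate_86),(isolate_22,isolate_36)),((((isolate_42,isolate_8),(isolate_25,isolate_63)),(isolate_87,isolate_26)),(isolate_12,isolate_69)),isolate_56); the answer is its 15 terminal taxa in alphabetical order.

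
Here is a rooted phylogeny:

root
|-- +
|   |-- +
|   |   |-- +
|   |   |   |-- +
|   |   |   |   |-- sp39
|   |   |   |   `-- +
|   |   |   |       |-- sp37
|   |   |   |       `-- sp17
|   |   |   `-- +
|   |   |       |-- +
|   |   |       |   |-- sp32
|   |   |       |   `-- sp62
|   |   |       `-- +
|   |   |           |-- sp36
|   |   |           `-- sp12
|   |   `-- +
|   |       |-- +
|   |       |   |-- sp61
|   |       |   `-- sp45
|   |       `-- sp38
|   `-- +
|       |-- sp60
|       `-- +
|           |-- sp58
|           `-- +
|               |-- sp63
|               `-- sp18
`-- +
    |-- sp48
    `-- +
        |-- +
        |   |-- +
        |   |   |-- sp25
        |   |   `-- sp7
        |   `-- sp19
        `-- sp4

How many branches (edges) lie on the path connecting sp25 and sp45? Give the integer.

10

The MRCA of sp25 and sp45 is the root of the tree.
From sp25 up to that node: 5 branches. From sp45 up to the same node: 5 branches. Total: 5 + 5 = 10.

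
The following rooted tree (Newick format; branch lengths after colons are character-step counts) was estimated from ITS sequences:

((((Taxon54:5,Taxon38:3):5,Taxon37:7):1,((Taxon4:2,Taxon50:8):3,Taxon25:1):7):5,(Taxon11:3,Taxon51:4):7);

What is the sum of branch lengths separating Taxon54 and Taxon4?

The path runs Taxon54 → … → MRCA → … → Taxon4; the MRCA is the node subtending (((Taxon54,Taxon38),Taxon37),((Taxon4,Taxon50),Taxon25)).
Branch lengths along that path: 5 + 5 + 1 + 7 + 3 + 2 = 23.

23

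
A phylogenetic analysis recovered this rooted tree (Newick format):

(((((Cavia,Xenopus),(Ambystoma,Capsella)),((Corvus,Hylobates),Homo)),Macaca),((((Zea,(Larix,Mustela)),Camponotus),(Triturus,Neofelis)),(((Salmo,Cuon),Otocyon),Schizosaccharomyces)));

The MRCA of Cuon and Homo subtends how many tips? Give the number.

The MRCA of Cuon and Homo is the root, so the clade is the entire tree.
That clade contains 18 terminal taxa: Ambystoma, Camponotus, Capsella, Cavia, Corvus, Cuon, Homo, Hylobates, Larix, Macaca, Mustela, Neofelis, Otocyon, Salmo, Schizosaccharomyces, Triturus, Xenopus, Zea.

18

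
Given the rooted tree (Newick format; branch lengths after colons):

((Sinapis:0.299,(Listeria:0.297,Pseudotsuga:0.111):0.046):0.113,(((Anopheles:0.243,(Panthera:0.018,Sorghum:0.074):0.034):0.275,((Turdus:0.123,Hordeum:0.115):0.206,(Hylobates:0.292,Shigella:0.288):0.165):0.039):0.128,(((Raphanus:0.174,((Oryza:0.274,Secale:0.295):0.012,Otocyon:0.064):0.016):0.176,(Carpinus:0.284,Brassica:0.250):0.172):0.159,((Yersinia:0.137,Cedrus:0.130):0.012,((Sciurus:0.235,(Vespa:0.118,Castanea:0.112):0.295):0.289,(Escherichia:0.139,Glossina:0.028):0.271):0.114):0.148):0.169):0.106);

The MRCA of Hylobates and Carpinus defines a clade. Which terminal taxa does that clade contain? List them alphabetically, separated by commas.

Anopheles, Brassica, Carpinus, Castanea, Cedrus, Escherichia, Glossina, Hordeum, Hylobates, Oryza, Otocyon, Panthera, Raphanus, Sciurus, Secale, Shigella, Sorghum, Turdus, Vespa, Yersinia

Tracing Hylobates: it sits inside (Hylobates,Shigella).
Tracing Carpinus: it sits inside (Carpinus,Brassica).
The smallest clade enclosing both is (((Anopheles,(Panthera,Sorghum)),((Turdus,Hordeum),(Hylobates,Shigella))),(((Raphanus,((Oryza,Secale),Otocyon)),(Carpinus,Brassica)),((Yersinia,Cedrus),((Sciurus,(Vespa,Castanea)),(Escherichia,Glossina))))); the answer is its 20 terminal taxa in alphabetical order.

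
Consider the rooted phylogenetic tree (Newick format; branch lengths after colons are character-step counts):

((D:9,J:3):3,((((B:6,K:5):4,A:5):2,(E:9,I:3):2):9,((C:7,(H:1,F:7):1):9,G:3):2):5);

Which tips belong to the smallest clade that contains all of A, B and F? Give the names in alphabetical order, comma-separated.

Tracing A: it sits inside ((B,K),A).
Tracing B: it sits inside (B,K).
Tracing F: it sits inside (H,F).
The smallest clade enclosing all 3 is ((((B,K),A),(E,I)),((C,(H,F)),G)); the answer is its 9 terminal taxa in alphabetical order.

A, B, C, E, F, G, H, I, K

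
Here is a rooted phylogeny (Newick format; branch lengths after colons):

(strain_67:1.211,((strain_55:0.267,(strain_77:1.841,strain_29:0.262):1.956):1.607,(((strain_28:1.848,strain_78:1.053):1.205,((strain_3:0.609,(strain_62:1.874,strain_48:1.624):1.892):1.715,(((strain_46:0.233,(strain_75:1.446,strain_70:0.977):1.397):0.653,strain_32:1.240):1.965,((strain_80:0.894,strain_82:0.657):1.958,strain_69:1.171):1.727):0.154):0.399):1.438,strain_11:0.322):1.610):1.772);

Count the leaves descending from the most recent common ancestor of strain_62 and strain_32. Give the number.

The MRCA of strain_62 and strain_32 is the node subtending ((strain_3,(strain_62,strain_48)),(((strain_46,(strain_75,strain_70)),strain_32),((strain_80,strain_82),strain_69))).
That clade contains 10 terminal taxa: strain_3, strain_32, strain_46, strain_48, strain_62, strain_69, strain_70, strain_75, strain_80, strain_82.

10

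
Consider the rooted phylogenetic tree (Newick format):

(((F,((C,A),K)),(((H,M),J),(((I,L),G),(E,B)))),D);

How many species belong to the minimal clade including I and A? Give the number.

12

The MRCA of I and A is the node subtending ((F,((C,A),K)),(((H,M),J),(((I,L),G),(E,B)))).
That clade contains 12 terminal taxa: A, B, C, E, F, G, H, I, J, K, L, M.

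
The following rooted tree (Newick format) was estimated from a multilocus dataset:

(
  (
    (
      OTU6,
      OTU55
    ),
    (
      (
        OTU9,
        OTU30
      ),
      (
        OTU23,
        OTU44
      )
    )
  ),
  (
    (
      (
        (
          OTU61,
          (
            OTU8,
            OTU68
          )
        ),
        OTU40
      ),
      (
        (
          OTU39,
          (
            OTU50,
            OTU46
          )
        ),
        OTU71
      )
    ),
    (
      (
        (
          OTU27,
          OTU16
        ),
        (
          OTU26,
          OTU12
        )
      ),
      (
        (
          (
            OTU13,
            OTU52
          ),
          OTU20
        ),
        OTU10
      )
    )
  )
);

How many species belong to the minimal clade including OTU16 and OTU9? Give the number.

The MRCA of OTU16 and OTU9 is the root, so the clade is the entire tree.
That clade contains 22 terminal taxa: OTU10, OTU12, OTU13, OTU16, OTU20, OTU23, OTU26, OTU27, OTU30, OTU39, OTU40, OTU44, OTU46, OTU50, OTU52, OTU55, OTU6, OTU61, OTU68, OTU71, OTU8, OTU9.

22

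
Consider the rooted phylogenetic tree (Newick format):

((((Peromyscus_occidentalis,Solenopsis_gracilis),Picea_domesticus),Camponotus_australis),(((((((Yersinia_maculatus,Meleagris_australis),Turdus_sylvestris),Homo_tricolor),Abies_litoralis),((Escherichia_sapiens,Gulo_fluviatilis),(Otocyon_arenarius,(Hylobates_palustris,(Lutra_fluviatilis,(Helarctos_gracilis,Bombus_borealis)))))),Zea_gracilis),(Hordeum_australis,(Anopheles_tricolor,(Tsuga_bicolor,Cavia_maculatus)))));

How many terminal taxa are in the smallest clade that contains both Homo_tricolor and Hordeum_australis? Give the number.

17

The MRCA of Homo_tricolor and Hordeum_australis is the node subtending (((((((Yersinia_maculatus,Meleagris_australis),Turdus_sylvestris),Homo_tricolor),Abies_litoralis),((Escherichia_sapiens,Gulo_fluviatilis),(Otocyon_arenarius,(Hylobates_palustris,(Lutra_fluviatilis,(Helarctos_gracilis,Bombus_borealis)))))),Zea_gracilis),(Hordeum_australis,(Anopheles_tricolor,(Tsuga_bicolor,Cavia_maculatus)))).
That clade contains 17 terminal taxa: Abies_litoralis, Anopheles_tricolor, Bombus_borealis, Cavia_maculatus, Escherichia_sapiens, Gulo_fluviatilis, Helarctos_gracilis, Homo_tricolor, Hordeum_australis, Hylobates_palustris, Lutra_fluviatilis, Meleagris_australis, Otocyon_arenarius, Tsuga_bicolor, Turdus_sylvestris, Yersinia_maculatus, Zea_gracilis.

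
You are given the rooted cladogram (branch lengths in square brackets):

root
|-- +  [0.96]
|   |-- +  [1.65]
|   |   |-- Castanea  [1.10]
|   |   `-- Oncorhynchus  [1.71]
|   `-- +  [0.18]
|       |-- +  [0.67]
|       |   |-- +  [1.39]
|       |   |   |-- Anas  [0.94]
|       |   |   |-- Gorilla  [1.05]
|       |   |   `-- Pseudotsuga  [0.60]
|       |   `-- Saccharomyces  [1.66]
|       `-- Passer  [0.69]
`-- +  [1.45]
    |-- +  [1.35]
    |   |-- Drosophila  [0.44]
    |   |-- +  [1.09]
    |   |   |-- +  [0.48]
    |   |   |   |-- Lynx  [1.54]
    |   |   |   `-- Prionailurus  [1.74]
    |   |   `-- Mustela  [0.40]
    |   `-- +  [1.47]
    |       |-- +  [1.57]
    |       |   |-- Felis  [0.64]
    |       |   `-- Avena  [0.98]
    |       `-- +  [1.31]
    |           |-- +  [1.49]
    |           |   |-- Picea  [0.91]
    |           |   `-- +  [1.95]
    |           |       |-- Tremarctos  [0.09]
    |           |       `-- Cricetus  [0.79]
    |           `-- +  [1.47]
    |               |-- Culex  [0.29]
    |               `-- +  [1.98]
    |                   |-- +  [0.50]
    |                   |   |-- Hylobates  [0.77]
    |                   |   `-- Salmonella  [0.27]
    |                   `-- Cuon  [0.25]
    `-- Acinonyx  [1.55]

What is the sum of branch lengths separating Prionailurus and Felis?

6.99

The path runs Prionailurus → … → MRCA → … → Felis; the MRCA is the node subtending (Drosophila,((Lynx,Prionailurus),Mustela),((Felis,Avena),((Picea,(Tremarctos,Cricetus)),(Culex,((Hylobates,Salmonella),Cuon))))).
Branch lengths along that path: 1.74 + 0.48 + 1.09 + 1.47 + 1.57 + 0.64 = 6.99.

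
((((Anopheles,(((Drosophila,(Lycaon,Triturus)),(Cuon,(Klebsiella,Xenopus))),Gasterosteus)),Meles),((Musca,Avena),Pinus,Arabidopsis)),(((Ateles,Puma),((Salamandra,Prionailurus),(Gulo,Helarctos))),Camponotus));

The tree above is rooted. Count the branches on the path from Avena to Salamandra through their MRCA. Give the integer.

9

The MRCA of Avena and Salamandra is the root of the tree.
From Avena up to that node: 4 branches. From Salamandra up to the same node: 5 branches. Total: 4 + 5 = 9.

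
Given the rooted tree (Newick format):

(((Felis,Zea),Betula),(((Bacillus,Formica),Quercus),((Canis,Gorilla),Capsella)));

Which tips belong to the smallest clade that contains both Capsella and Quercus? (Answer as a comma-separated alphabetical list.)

Bacillus, Canis, Capsella, Formica, Gorilla, Quercus

Tracing Capsella: it sits inside ((Canis,Gorilla),Capsella).
Tracing Quercus: it sits inside ((Bacillus,Formica),Quercus).
The smallest clade enclosing both is (((Bacillus,Formica),Quercus),((Canis,Gorilla),Capsella)); the answer is its 6 terminal taxa in alphabetical order.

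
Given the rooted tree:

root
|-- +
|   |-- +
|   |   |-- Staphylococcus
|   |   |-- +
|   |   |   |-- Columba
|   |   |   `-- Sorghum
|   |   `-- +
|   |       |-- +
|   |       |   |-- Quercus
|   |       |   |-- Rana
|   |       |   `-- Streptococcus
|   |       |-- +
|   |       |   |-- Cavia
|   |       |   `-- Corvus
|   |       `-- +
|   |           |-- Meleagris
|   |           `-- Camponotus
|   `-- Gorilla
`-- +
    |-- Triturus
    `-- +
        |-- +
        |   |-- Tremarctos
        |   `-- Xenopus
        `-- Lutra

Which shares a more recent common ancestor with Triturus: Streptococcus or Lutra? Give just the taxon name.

The MRCA of Triturus and Lutra subtends (Triturus,((Tremarctos,Xenopus),Lutra)) (4 taxa).
The MRCA of Triturus and Streptococcus is the root, subtending the entire tree (15 taxa).
The first is nested inside the second, so Triturus shares a more recent common ancestor with Lutra.

Lutra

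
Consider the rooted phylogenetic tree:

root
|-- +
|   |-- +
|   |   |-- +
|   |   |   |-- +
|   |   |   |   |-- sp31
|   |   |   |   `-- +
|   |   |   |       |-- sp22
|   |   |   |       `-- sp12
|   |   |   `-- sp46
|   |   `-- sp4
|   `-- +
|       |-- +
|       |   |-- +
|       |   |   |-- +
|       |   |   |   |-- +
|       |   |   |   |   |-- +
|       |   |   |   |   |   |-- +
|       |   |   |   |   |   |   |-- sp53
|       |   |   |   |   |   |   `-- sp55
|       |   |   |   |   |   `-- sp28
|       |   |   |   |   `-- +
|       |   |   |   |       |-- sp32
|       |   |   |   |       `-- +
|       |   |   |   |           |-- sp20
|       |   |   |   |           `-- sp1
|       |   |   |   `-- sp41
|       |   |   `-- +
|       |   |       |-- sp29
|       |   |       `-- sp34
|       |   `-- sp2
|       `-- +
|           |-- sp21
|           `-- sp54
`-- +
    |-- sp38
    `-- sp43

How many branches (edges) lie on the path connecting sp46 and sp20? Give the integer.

The MRCA of sp46 and sp20 is the node subtending ((((sp31,(sp22,sp12)),sp46),sp4),(((((((sp53,sp55),sp28),(sp32,(sp20,sp1))),sp41),(sp29,sp34)),sp2),(sp21,sp54))).
From sp46 up to that node: 3 branches. From sp20 up to the same node: 8 branches. Total: 3 + 8 = 11.

11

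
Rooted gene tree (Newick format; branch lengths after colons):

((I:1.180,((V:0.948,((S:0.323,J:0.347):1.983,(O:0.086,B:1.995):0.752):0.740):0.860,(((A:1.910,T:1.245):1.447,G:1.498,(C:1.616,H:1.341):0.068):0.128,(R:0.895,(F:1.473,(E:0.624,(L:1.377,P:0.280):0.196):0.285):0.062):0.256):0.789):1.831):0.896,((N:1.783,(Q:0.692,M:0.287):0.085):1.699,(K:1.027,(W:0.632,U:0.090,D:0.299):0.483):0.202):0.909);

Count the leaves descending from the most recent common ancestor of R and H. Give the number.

The MRCA of R and H is the node subtending (((A,T),G,(C,H)),(R,(F,(E,(L,P))))).
That clade contains 10 terminal taxa: A, C, E, F, G, H, L, P, R, T.

10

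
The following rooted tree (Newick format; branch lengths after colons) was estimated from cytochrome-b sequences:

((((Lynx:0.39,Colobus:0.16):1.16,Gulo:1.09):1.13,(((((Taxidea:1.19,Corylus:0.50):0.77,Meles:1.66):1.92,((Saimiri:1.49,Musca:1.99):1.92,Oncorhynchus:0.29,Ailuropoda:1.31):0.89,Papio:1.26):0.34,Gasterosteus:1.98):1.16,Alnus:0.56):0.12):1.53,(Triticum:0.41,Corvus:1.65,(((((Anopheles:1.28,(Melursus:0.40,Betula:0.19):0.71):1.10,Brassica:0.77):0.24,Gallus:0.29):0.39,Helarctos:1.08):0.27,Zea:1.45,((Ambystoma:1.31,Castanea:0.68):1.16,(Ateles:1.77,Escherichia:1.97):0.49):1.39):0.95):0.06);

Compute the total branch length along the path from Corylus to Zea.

8.80

The path runs Corylus → … → MRCA → … → Zea; the MRCA is the root of the tree.
Branch lengths along that path: 0.50 + 0.77 + 1.92 + 0.34 + 1.16 + 0.12 + 1.53 + 0.06 + 0.95 + 1.45 = 8.80.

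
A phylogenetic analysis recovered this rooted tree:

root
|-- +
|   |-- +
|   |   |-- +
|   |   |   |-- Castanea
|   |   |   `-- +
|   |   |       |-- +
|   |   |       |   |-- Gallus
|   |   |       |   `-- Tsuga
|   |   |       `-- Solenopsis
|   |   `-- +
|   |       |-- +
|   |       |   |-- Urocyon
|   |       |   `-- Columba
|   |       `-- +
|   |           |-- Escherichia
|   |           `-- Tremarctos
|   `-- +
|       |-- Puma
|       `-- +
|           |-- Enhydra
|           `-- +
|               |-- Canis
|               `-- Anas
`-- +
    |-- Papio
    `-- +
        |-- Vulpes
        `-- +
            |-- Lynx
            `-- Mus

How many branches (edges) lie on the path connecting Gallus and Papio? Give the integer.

8

The MRCA of Gallus and Papio is the root of the tree.
From Gallus up to that node: 6 branches. From Papio up to the same node: 2 branches. Total: 6 + 2 = 8.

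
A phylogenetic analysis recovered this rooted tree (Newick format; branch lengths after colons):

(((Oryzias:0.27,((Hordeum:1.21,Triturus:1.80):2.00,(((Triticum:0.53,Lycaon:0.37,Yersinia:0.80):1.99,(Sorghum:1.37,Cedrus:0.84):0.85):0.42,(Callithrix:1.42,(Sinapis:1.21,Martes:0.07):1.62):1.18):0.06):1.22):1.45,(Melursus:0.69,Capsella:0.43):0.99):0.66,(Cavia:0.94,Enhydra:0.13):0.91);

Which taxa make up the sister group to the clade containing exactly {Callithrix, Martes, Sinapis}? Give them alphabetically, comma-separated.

The clade containing exactly {Callithrix, Martes, Sinapis} attaches to the tree at the node subtending (((Triticum,Lycaon,Yersinia),(Sorghum,Cedrus)),(Callithrix,(Sinapis,Martes))).
The other lineage descending from that same node — the sister group — is ((Triticum,Lycaon,Yersinia),(Sorghum,Cedrus)); its 5 tips in alphabetical order are the answer.

Cedrus, Lycaon, Sorghum, Triticum, Yersinia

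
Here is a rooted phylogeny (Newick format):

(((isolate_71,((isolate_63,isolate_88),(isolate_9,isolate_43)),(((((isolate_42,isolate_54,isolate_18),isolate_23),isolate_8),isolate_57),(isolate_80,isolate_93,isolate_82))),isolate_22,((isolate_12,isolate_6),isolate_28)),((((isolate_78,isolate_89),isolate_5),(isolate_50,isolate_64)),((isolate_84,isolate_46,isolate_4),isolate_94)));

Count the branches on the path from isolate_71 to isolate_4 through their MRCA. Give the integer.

7

The MRCA of isolate_71 and isolate_4 is the root of the tree.
From isolate_71 up to that node: 3 branches. From isolate_4 up to the same node: 4 branches. Total: 3 + 4 = 7.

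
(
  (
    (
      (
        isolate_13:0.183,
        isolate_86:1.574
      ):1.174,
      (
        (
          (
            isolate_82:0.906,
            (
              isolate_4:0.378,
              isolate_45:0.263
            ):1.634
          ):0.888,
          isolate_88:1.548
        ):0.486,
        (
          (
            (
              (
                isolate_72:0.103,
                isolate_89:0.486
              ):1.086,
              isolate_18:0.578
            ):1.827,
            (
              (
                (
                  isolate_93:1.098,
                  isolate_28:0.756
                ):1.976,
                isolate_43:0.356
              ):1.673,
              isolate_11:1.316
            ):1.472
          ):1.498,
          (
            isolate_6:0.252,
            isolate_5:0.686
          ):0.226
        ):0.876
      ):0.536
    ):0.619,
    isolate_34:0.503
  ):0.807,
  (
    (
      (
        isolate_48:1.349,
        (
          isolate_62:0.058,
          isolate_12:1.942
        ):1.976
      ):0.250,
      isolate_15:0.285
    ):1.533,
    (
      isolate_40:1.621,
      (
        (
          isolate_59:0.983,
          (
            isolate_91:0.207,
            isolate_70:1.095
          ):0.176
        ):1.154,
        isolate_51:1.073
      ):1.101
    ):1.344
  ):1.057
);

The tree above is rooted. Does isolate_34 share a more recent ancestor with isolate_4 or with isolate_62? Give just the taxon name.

isolate_4

The MRCA of isolate_34 and isolate_4 subtends (((isolate_13,isolate_86),(((isolate_82,(isolate_4,isolate_45)),isolate_88),((((isolate_72,isolate_89),isolate_18),(((isolate_93,isolate_28),isolate_43),isolate_11)),(isolate_6,isolate_5)))),isolate_34) (16 taxa).
The MRCA of isolate_34 and isolate_62 is the root, subtending the entire tree (25 taxa).
The first is nested inside the second, so isolate_34 shares a more recent common ancestor with isolate_4.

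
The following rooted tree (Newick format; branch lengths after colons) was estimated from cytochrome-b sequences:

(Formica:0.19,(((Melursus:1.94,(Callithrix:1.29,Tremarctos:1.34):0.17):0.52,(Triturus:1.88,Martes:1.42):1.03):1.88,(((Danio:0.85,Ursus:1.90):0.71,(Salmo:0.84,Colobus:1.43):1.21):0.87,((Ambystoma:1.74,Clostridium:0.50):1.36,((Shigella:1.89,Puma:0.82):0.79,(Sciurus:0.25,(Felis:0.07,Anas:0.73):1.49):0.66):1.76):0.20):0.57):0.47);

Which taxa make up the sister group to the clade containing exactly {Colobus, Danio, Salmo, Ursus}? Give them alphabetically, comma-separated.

Ambystoma, Anas, Clostridium, Felis, Puma, Sciurus, Shigella

The clade containing exactly {Colobus, Danio, Salmo, Ursus} attaches to the tree at the node subtending (((Danio,Ursus),(Salmo,Colobus)),((Ambystoma,Clostridium),((Shigella,Puma),(Sciurus,(Felis,Anas))))).
The other lineage descending from that same node — the sister group — is ((Ambystoma,Clostridium),((Shigella,Puma),(Sciurus,(Felis,Anas)))); its 7 tips in alphabetical order are the answer.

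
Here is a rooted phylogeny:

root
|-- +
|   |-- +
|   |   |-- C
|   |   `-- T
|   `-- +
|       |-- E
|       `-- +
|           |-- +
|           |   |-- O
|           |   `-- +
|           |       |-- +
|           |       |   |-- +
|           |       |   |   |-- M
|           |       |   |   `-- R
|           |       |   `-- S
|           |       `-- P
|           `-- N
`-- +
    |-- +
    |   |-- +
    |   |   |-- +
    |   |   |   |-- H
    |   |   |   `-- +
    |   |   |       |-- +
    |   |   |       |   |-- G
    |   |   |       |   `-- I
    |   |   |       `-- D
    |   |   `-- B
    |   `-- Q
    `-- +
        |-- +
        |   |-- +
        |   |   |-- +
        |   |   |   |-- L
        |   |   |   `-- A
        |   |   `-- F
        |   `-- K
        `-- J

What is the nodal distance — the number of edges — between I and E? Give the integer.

10

The MRCA of I and E is the root of the tree.
From I up to that node: 7 branches. From E up to the same node: 3 branches. Total: 7 + 3 = 10.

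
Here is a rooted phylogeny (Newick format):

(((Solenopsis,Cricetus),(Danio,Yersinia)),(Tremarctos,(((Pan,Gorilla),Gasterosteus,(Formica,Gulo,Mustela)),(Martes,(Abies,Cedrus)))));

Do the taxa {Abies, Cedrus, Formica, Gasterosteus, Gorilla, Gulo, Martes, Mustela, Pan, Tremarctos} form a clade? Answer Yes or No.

The most recent common ancestor of these taxa subtends (Tremarctos,(((Pan,Gorilla),Gasterosteus,(Formica,Gulo,Mustela)),(Martes,(Abies,Cedrus)))).
That clade has exactly 10 tips — every listed taxon and nothing else — so the group is monophyletic.

Yes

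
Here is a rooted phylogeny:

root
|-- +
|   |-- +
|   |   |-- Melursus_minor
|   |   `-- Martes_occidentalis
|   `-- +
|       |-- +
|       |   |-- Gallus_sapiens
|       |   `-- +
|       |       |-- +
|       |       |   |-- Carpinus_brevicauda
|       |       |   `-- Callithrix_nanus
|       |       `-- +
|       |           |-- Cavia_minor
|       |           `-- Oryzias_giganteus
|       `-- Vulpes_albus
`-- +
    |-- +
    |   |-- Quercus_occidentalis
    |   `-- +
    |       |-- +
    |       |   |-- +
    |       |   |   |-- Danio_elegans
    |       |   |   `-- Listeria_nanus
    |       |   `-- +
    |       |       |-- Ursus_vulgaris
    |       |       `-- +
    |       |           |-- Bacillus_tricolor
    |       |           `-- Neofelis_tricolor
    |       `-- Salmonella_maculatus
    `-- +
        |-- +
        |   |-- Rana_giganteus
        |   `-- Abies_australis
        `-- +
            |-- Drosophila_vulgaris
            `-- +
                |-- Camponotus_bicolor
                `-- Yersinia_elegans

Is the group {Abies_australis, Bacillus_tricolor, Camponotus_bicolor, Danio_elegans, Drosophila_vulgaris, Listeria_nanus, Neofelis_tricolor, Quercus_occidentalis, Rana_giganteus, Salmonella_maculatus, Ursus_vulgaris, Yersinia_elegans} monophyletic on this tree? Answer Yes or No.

Yes

The most recent common ancestor of these taxa subtends ((Quercus_occidentalis,(((Danio_elegans,Listeria_nanus),(Ursus_vulgaris,(Bacillus_tricolor,Neofelis_tricolor))),Salmonella_maculatus)),((Rana_giganteus,Abies_australis),(Drosophila_vulgaris,(Camponotus_bicolor,Yersinia_elegans)))).
That clade has exactly 12 tips — every listed taxon and nothing else — so the group is monophyletic.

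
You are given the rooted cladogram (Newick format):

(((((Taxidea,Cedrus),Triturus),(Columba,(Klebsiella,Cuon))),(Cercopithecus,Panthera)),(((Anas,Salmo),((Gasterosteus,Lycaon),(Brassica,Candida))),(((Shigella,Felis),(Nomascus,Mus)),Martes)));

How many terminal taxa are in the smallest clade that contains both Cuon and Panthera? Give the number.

The MRCA of Cuon and Panthera is the node subtending ((((Taxidea,Cedrus),Triturus),(Columba,(Klebsiella,Cuon))),(Cercopithecus,Panthera)).
That clade contains 8 terminal taxa: Cedrus, Cercopithecus, Columba, Cuon, Klebsiella, Panthera, Taxidea, Triturus.

8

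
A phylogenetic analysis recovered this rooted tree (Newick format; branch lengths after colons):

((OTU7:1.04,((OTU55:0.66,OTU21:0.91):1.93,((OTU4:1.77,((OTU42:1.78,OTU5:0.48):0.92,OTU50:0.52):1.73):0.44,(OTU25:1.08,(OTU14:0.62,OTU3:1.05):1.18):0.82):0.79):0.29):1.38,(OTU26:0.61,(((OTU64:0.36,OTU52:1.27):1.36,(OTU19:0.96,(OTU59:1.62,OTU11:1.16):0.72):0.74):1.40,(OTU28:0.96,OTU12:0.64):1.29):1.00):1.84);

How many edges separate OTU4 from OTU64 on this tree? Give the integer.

The MRCA of OTU4 and OTU64 is the root of the tree.
From OTU4 up to that node: 5 branches. From OTU64 up to the same node: 5 branches. Total: 5 + 5 = 10.

10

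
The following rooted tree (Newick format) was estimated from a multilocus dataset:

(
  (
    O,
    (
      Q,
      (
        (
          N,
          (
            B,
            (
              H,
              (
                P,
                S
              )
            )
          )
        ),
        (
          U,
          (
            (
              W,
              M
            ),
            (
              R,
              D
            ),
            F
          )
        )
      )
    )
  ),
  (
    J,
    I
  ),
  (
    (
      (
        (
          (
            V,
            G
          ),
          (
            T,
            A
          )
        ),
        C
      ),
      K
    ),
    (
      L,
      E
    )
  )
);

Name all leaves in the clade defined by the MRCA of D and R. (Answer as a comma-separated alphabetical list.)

D, R

Tracing D: it sits inside (R,D).
Tracing R: it sits inside (R,D).
The smallest clade enclosing both is (R,D); the answer is its 2 terminal taxa in alphabetical order.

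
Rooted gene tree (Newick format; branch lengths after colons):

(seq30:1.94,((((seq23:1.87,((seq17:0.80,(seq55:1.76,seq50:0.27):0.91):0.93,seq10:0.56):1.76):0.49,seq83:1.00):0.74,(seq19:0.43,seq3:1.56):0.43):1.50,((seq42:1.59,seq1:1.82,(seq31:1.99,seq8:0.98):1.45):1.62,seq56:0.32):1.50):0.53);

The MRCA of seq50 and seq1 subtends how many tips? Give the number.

The MRCA of seq50 and seq1 is the node subtending ((((seq23,((seq17,(seq55,seq50)),seq10)),seq83),(seq19,seq3)),((seq42,seq1,(seq31,seq8)),seq56)).
That clade contains 13 terminal taxa: seq1, seq10, seq17, seq19, seq23, seq3, seq31, seq42, seq50, seq55, seq56, seq8, seq83.

13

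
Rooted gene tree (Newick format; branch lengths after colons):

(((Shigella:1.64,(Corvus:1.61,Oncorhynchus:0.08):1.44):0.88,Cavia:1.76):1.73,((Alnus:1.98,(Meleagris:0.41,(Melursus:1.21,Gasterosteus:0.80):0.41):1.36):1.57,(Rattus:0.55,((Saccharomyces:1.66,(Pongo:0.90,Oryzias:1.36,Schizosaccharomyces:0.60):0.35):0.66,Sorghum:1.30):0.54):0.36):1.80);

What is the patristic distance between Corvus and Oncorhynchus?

The path runs Corvus → … → MRCA → … → Oncorhynchus; the MRCA is the node subtending (Corvus,Oncorhynchus).
Branch lengths along that path: 1.61 + 0.08 = 1.69.

1.69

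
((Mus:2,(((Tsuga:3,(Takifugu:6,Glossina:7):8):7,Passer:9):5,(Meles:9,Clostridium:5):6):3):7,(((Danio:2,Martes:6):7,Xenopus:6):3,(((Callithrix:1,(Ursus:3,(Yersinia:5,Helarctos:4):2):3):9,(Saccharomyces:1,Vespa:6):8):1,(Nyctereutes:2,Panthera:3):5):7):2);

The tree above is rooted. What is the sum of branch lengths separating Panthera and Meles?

The path runs Panthera → … → MRCA → … → Meles; the MRCA is the root of the tree.
Branch lengths along that path: 3 + 5 + 7 + 2 + 7 + 3 + 6 + 9 = 42.

42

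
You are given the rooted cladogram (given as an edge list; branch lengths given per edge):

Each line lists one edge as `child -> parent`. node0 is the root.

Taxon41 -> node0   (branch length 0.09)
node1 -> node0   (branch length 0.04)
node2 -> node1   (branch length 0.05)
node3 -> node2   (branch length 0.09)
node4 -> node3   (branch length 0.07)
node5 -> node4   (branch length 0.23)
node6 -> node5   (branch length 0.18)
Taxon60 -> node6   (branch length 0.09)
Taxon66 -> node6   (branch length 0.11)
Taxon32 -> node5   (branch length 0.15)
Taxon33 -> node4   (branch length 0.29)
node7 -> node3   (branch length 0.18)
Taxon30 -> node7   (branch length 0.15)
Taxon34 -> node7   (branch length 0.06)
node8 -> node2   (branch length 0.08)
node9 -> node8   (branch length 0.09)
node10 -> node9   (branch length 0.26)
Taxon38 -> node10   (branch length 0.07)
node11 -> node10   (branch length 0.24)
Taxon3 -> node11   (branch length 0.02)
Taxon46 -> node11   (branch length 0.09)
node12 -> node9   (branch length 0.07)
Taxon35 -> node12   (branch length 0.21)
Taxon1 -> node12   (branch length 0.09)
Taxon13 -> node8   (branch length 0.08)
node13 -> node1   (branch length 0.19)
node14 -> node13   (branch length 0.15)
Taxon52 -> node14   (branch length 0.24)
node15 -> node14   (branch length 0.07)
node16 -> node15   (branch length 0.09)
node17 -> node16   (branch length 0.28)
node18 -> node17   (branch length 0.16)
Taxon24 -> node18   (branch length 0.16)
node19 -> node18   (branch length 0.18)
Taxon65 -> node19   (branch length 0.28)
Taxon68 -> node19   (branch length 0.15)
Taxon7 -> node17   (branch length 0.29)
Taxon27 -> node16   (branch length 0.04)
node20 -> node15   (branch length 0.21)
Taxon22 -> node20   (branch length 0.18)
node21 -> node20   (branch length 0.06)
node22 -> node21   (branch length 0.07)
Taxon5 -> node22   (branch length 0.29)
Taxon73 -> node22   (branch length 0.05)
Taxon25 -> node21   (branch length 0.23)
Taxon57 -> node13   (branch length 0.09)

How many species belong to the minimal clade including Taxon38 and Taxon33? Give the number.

The MRCA of Taxon38 and Taxon33 is the node subtending (((((Taxon60,Taxon66),Taxon32),Taxon33),(Taxon30,Taxon34)),(((Taxon38,(Taxon3,Taxon46)),(Taxon35,Taxon1)),Taxon13)).
That clade contains 12 terminal taxa: Taxon1, Taxon13, Taxon3, Taxon30, Taxon32, Taxon33, Taxon34, Taxon35, Taxon38, Taxon46, Taxon60, Taxon66.

12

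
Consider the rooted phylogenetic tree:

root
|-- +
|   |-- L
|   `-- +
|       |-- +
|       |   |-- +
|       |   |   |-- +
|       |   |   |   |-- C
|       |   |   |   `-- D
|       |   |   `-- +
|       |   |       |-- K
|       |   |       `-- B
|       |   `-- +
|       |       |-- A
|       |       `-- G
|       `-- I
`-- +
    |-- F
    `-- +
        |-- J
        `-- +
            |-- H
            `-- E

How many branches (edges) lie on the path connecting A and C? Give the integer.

The MRCA of A and C is the node subtending (((C,D),(K,B)),(A,G)).
From A up to that node: 2 branches. From C up to the same node: 3 branches. Total: 2 + 3 = 5.

5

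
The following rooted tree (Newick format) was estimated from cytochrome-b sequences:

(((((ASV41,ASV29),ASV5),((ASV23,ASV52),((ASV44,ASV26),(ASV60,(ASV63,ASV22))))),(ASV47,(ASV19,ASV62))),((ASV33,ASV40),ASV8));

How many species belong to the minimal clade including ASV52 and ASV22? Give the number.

7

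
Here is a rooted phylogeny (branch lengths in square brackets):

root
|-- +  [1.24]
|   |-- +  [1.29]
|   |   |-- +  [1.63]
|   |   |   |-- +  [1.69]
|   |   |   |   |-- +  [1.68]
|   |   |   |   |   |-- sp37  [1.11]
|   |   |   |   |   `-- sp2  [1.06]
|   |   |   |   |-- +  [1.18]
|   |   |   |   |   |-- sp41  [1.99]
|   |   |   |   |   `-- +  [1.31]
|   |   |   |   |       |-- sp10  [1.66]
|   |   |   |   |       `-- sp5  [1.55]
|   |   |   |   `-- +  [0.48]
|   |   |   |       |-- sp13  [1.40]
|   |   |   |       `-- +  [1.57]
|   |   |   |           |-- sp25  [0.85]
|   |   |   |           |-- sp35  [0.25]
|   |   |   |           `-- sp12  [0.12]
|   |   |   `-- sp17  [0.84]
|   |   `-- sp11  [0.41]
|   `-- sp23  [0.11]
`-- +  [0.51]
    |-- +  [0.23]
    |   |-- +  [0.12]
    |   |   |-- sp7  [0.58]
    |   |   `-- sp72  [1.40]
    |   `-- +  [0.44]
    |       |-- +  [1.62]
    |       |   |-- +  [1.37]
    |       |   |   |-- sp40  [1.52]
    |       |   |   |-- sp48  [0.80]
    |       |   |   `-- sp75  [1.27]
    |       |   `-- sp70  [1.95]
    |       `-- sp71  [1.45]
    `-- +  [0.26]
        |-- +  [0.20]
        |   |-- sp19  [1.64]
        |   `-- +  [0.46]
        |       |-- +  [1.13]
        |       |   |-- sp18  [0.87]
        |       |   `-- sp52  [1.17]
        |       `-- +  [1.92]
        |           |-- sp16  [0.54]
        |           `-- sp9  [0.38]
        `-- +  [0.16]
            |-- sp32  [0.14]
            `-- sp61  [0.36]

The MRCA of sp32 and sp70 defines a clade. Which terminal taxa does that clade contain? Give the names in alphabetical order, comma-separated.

sp16, sp18, sp19, sp32, sp40, sp48, sp52, sp61, sp7, sp70, sp71, sp72, sp75, sp9

Tracing sp32: it sits inside (sp32,sp61).
Tracing sp70: it sits inside ((sp40,sp48,sp75),sp70).
The smallest clade enclosing both is (((sp7,sp72),(((sp40,sp48,sp75),sp70),sp71)),((sp19,((sp18,sp52),(sp16,sp9))),(sp32,sp61))); the answer is its 14 terminal taxa in alphabetical order.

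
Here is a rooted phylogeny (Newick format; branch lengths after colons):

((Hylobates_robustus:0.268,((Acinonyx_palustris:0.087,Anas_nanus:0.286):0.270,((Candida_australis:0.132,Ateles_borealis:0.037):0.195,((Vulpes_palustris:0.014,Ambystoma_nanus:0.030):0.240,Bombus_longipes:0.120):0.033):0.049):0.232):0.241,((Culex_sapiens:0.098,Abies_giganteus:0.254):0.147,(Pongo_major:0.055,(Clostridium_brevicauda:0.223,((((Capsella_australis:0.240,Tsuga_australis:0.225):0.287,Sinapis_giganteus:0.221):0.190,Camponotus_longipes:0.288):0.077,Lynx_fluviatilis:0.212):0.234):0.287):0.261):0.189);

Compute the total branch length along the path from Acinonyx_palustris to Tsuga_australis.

2.580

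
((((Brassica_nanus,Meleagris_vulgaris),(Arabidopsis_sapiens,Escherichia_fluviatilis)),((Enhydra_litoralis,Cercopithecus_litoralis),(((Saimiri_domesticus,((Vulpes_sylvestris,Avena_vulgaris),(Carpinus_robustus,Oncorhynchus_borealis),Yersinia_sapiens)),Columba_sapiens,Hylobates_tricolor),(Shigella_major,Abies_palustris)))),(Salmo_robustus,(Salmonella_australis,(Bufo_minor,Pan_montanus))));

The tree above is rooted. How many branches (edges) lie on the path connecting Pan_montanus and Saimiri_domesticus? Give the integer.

10

The MRCA of Pan_montanus and Saimiri_domesticus is the root of the tree.
From Pan_montanus up to that node: 4 branches. From Saimiri_domesticus up to the same node: 6 branches. Total: 4 + 6 = 10.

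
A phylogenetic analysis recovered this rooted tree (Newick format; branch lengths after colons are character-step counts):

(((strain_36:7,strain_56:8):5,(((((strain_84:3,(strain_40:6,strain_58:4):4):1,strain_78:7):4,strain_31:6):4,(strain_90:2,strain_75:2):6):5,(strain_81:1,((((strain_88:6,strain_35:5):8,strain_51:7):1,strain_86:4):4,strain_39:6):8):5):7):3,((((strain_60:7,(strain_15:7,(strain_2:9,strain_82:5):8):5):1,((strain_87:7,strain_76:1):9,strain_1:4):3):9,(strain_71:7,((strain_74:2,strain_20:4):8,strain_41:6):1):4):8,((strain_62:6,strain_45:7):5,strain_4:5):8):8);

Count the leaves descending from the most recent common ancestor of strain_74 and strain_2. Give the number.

The MRCA of strain_74 and strain_2 is the node subtending (((strain_60,(strain_15,(strain_2,strain_82))),((strain_87,strain_76),strain_1)),(strain_71,((strain_74,strain_20),strain_41))).
That clade contains 11 terminal taxa: strain_1, strain_15, strain_2, strain_20, strain_41, strain_60, strain_71, strain_74, strain_76, strain_82, strain_87.

11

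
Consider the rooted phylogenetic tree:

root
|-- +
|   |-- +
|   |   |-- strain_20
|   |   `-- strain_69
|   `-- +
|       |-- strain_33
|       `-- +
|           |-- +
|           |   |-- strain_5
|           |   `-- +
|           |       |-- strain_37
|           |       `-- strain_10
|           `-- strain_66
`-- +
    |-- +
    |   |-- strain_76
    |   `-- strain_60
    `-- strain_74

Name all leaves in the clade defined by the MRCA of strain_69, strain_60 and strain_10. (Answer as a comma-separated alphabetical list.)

Tracing strain_69: it sits inside (strain_20,strain_69).
Tracing strain_60: it sits inside (strain_76,strain_60).
Tracing strain_10: it sits inside (strain_37,strain_10).
The smallest clade enclosing all 3 is the whole tree (their MRCA is the root), so the answer is all 10 tips in alphabetical order.

strain_10, strain_20, strain_33, strain_37, strain_5, strain_60, strain_66, strain_69, strain_74, strain_76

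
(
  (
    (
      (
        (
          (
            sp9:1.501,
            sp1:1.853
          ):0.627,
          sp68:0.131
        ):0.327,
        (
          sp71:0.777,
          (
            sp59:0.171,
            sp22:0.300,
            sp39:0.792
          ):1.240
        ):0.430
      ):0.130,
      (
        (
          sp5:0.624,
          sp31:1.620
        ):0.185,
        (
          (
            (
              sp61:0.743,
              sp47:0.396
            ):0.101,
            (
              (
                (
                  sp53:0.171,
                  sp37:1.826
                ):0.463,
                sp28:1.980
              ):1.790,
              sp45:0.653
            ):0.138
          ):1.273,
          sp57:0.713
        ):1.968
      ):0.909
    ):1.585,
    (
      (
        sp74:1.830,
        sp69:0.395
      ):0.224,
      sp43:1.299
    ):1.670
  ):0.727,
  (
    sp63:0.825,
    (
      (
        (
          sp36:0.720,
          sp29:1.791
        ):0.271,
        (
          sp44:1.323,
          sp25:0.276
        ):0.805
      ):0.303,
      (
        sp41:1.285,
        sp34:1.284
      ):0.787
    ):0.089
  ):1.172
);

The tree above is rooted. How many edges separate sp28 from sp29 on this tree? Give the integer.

13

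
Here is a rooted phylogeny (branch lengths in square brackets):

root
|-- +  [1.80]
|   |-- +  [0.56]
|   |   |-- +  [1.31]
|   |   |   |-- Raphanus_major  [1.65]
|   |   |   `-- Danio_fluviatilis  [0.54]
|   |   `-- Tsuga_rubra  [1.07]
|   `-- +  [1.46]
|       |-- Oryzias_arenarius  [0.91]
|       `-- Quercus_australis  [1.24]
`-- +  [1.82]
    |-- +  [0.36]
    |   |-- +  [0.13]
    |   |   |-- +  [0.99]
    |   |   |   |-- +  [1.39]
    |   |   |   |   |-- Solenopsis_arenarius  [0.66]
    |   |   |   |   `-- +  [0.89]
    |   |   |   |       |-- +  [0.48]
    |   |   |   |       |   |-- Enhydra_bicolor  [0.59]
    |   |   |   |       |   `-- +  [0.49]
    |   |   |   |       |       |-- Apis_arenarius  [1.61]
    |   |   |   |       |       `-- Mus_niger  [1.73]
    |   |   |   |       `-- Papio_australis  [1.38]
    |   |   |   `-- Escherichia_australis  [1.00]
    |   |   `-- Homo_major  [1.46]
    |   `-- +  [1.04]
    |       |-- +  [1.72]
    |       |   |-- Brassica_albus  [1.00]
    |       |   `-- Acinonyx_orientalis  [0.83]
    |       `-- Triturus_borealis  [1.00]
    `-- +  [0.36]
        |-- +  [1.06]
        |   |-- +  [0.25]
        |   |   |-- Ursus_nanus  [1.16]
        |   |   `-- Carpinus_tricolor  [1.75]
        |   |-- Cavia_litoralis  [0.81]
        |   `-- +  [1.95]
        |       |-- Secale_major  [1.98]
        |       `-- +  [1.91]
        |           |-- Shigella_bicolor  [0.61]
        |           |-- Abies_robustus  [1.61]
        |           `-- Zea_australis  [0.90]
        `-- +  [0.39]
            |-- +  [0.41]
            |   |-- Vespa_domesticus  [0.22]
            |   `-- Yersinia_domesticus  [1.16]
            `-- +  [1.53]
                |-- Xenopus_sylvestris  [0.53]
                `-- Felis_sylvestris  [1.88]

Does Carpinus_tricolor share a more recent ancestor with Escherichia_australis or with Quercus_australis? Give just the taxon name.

Escherichia_australis

The MRCA of Carpinus_tricolor and Escherichia_australis subtends (((((Solenopsis_arenarius,((Enhydra_bicolor,(Apis_arenarius,Mus_niger)),Papio_australis)),Escherichia_australis),Homo_major),((Brassica_albus,Acinonyx_orientalis),Triturus_borealis)),(((Ursus_nanus,Carpinus_tricolor),Cavia_litoralis,(Secale_major,(Shigella_bicolor,Abies_robustus,Zea_australis))),((Vespa_domesticus,Yersinia_domesticus),(Xenopus_sylvestris,Felis_sylvestris)))) (21 taxa).
The MRCA of Carpinus_tricolor and Quercus_australis is the root, subtending the entire tree (26 taxa).
The first is nested inside the second, so Carpinus_tricolor shares a more recent common ancestor with Escherichia_australis.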